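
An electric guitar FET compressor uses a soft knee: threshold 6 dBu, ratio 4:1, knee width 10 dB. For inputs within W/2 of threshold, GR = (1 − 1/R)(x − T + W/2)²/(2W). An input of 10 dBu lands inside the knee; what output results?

x − T + W/2 = 10 − 6 + 5 = 9.
GR = (1 − 1/4) × 9² / 20 = 0.75 × 81 / 20 = 3.0375 dB.
Output = 10 − 3.0375 = 6.9625 dBu.

6.9625 dBu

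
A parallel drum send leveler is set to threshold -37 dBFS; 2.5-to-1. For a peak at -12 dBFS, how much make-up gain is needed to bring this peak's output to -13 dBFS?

14 dB

Without make-up, output = threshold + overshoot/2.5 = -37 + 10 = -27 dBFS.
Gap to target: 14 dB.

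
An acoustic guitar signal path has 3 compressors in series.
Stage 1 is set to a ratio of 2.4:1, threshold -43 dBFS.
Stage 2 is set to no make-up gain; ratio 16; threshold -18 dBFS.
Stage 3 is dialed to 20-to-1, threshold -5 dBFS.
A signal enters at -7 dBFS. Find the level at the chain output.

-28 dBFS

Stage 1: 36 dB above -43 dBFS, reduced 2.4:1 to 15 dB above → -28 dBFS.
Stage 2: -28 dBFS is at or below the -18 dBFS threshold — no compression; output -28 dBFS.
Stage 3: below threshold (-28 ≤ -5); passes unchanged; output -28 dBFS.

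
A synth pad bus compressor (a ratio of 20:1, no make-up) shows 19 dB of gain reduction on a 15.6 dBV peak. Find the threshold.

-4.4 dBV

Input is 20 dB above T (since output overshoot × R = input overshoot: (-3.4 − T)·20 = 15.6 − T gives T = -4.4 dBV).
Check: -4.4 + (15.6 − (-4.4))/20 = -4.4 + 1 = -3.4 dBV. ✓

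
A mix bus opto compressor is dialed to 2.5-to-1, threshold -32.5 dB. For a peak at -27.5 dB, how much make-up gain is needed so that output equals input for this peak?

Overshoot 5 dB → 5/2.5 = 2 dB after compression, so the compressed level is -32.5 + 2 = -30.5 dB.
Make-up = target − compressed = -27.5 − (-30.5) = 3 dB.

3 dB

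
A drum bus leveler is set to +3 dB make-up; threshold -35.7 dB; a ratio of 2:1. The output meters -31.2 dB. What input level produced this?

Remove make-up: -31.2 − 3 = -34.2 dB.
That's 1.5 dB above the -35.7 dB threshold.
Input overshoot = R × output overshoot = 3 dB → input = -35.7 + 3 = -32.7 dB.

-32.7 dB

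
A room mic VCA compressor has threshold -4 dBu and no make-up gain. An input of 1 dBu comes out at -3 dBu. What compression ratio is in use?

Input overshoot = 1 − (-4) = 5 dB; output overshoot = -3 − (-4) = 1 dB.
Ratio = 5 / 1 = 5.

5:1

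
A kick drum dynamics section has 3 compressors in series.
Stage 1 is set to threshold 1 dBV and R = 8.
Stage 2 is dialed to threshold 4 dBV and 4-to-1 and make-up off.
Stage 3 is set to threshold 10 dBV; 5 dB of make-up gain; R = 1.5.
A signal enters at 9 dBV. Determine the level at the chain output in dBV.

7 dBV

Stage 1: 8 dB above 1 dBV, reduced 8:1 to 1 dB above → 2 dBV.
Stage 2: below threshold (2 ≤ 4); passes unchanged; output 2 dBV.
Stage 3: 2 dBV is at or below the 10 dBV threshold — no compression; make-up brings it to 7 dBV.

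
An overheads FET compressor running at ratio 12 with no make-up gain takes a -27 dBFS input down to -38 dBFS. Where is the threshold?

-39 dBFS

Let T be the threshold. Output overshoot = (input overshoot)/R, so -38 − T = (-27 − T)/12.
12·(-38 − T) = -27 − T → 11·T = -456 − (-27) = -429.
T = -429/11 = -39 dBFS.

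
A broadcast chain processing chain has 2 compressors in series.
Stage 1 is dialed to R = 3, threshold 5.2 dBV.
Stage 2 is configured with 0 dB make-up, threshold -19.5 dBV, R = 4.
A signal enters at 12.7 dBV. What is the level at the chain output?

-12.7 dBV

Stage 1: 7.5 dB above 5.2 dBV, reduced 3:1 to 2.5 dB above → 7.7 dBV.
Stage 2: overshoot 27.2 dB → 27.2/4 = 6.8 dB → -12.7 dBV.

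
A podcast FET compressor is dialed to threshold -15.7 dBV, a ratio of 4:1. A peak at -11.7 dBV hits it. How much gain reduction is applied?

3 dB

The signal is 4 dB above threshold.
At 4:1, output sits 4/4 = 1 dB above threshold.
GR = overshoot in − overshoot out = 4 − 1 = 3 dB.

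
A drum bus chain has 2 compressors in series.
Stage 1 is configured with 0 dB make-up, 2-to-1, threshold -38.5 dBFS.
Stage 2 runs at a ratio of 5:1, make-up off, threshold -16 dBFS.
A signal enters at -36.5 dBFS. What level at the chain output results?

Stage 1: 2 dB above -38.5 dBFS, reduced 2:1 to 1 dB above → -37.5 dBFS.
Stage 2: below threshold (-37.5 ≤ -16); passes unchanged; output -37.5 dBFS.

-37.5 dBFS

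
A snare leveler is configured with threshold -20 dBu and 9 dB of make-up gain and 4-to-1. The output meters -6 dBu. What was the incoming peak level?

0 dBu

Remove make-up: -6 − 9 = -15 dBu.
Post-compression overshoot = -15 − (-20) = 5 dB.
Input overshoot = R × output overshoot = 20 dB → input = -20 + 20 = 0 dBu.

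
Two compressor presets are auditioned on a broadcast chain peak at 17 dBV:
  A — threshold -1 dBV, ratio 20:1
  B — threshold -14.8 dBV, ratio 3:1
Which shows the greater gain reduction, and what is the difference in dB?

A: overshoot 18 dB → output overshoot 0.9 dB → GR 17.1 dB.
B: overshoot 31.8 dB → output overshoot 10.6 dB → GR 21.2 dB.
B reduces 4.1 dB more.

B, by 4.1 dB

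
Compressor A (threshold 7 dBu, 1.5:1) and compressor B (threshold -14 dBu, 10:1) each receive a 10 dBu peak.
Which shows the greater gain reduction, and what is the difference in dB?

A: 3 dB over, compressed to 2 dB over, so 1 dB of GR.
B: 24 dB over, compressed to 2.4 dB over, so 21.6 dB of GR.
Difference: 20.6 dB in favour of B.

B, by 20.6 dB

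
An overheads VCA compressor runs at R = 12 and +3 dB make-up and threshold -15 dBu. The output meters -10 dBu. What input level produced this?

9 dBu

Before make-up, the level was -10 − 3 = -13 dBu.
That's 2 dB above the -15 dBu threshold.
Input overshoot = R × output overshoot = 24 dB → input = -15 + 24 = 9 dBu.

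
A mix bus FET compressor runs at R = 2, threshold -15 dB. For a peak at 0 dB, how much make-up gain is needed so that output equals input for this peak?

7.5 dB

The peak compresses to -15 + 15/2 = -7.5 dB.
To reach 0 dB requires 0 − (-7.5) = 7.5 dB of make-up.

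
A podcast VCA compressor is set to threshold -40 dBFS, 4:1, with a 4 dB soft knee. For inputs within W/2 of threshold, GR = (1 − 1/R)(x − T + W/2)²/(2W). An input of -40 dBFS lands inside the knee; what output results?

x − T + W/2 = -40 − (-40) + 2 = 2.
GR = (1 − 1/4) × 2² / 8 = 0.75 × 4 / 8 = 0.375 dB.
Output = -40 − 0.375 = -40.375 dBFS.

-40.375 dBFS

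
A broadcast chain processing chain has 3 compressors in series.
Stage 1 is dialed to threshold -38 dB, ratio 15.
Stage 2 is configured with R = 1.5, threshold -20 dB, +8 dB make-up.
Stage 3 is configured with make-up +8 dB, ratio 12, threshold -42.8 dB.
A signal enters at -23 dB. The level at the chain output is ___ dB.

-33.65 dB

Stage 1: -23 dB is 15 dB over -38 dB; at 15:1 that becomes 1 dB over, giving -37 dB.
Stage 2: below threshold (-37 ≤ -20); passes unchanged; make-up brings it to -29 dB.
Stage 3: -29 dB is 13.8 dB over -42.8 dB; at 12:1 that becomes 1.15 dB over, giving -41.65 dB; +8 dB make-up → -33.65 dB.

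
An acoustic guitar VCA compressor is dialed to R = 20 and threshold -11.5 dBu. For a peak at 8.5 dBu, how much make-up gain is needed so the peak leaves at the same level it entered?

Overshoot 20 dB → 20/20 = 1 dB after compression, so the compressed level is -11.5 + 1 = -10.5 dBu.
Make-up = target − compressed = 8.5 − (-10.5) = 19 dB.

19 dB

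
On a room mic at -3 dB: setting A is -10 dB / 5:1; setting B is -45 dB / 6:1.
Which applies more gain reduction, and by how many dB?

B, by 29.4 dB

A: overshoot 7 dB → output overshoot 1.4 dB → GR 5.6 dB.
B: overshoot 42 dB → output overshoot 7 dB → GR 35 dB.
Difference: 29.4 dB in favour of B.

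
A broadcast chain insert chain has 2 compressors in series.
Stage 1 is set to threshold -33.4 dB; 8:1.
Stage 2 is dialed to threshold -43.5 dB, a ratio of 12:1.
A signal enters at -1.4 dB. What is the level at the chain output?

Stage 1: 32 dB above -33.4 dB, reduced 8:1 to 4 dB above → -29.4 dB.
Stage 2: 14.1 dB above -43.5 dB, reduced 12:1 to 1.175 dB above → -42.325 dB.

-42.325 dB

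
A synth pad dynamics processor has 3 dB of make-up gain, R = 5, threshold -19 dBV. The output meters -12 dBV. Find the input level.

Stripping the +3 dB make-up gives -15 dBV at the gain stage.
The compressed level sits -15 − (-19) = 4 dB over threshold.
Before 5:1 compression the overshoot was 4 × 5 = 20 dB, so input = -19 + 20 = 1 dBV.

1 dBV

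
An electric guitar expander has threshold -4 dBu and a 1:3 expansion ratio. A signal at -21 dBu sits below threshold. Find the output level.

The input is 17 dB below the -4 dBu threshold.
A 1:3 expander multiplies undershoot by 3: 17 × 3 = 51 dB below threshold.
Output = -4 − 51 = -55 dBu.

-55 dBu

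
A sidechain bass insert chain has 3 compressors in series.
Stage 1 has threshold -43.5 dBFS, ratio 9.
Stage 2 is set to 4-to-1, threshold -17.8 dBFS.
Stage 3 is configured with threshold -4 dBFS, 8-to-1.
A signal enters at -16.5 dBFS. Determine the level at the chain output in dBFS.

Stage 1: -16.5 dBFS is 27 dB over -43.5 dBFS; at 9:1 that becomes 3 dB over, giving -40.5 dBFS.
Stage 2: -40.5 dBFS is at or below the -17.8 dBFS threshold — no compression; output -40.5 dBFS.
Stage 3: -40.5 dBFS ≤ -4 dBFS, so stage 3 doesn't engage; output -40.5 dBFS.

-40.5 dBFS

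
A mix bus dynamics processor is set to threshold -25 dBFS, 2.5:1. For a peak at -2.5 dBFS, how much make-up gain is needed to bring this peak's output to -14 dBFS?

2 dB

The peak compresses to -25 + 22.5/2.5 = -16 dBFS.
To reach -14 dBFS requires -14 − (-16) = 2 dB of make-up.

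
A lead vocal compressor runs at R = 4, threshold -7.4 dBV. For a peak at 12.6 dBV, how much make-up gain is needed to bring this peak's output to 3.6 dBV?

6 dB

The peak compresses to -7.4 + 20/4 = -2.4 dBV.
To reach 3.6 dBV requires 3.6 − (-2.4) = 6 dB of make-up.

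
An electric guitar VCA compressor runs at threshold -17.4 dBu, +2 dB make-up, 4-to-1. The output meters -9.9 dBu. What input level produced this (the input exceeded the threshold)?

Before make-up, the level was -9.9 − 2 = -11.9 dBu.
That's 5.5 dB above the -17.4 dBu threshold.
Undo the ratio: input overshoot = 5.5 × 4 = 22 dB, giving input = 4.6 dBu.

4.6 dBu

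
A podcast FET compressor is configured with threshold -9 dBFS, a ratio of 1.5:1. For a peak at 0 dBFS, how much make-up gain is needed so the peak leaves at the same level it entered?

3 dB

Without make-up, output = threshold + overshoot/1.5 = -9 + 6 = -3 dBFS.
Gap to target: 3 dB.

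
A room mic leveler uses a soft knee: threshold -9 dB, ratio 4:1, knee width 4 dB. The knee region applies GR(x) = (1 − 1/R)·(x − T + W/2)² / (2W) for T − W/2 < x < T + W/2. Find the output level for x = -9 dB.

-9.375 dB

x − T + W/2 = -9 − (-9) + 2 = 2.
GR = (1 − 1/4) × 2² / 8 = 0.75 × 4 / 8 = 0.375 dB.
Output = -9 − 0.375 = -9.375 dB.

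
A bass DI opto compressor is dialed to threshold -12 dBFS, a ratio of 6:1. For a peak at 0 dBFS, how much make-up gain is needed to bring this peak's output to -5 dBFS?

Overshoot 12 dB → 12/6 = 2 dB after compression, so the compressed level is -12 + 2 = -10 dBFS.
Make-up = target − compressed = -5 − (-10) = 5 dB.

5 dB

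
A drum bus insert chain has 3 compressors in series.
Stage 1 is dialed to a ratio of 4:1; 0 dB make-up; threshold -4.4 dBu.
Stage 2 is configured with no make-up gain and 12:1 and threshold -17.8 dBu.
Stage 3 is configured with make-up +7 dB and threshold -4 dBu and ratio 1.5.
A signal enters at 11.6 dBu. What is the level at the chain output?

-9.35 dBu

Stage 1: 16 dB above -4.4 dBu, reduced 4:1 to 4 dB above → -0.4 dBu.
Stage 2: 17.4 dB above -17.8 dBu, reduced 12:1 to 1.45 dB above → -16.35 dBu.
Stage 3: below threshold (-16.35 ≤ -4); passes unchanged; make-up brings it to -9.35 dBu.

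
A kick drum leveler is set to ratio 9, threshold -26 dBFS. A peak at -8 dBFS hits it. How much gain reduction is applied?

16 dB

Overshoot = -8 − (-26) = 18 dB.
After 9:1 compression the overshoot becomes 18/9 = 2 dB.
GR = overshoot in − overshoot out = 18 − 2 = 16 dB.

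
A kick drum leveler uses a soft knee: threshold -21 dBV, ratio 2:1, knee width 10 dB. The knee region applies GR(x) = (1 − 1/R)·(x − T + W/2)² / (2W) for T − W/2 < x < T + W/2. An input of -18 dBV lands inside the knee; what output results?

-19.6 dBV

x − T + W/2 = -18 − (-21) + 5 = 8.
GR = (1 − 1/2) × 8² / 20 = 0.5 × 64 / 20 = 1.6 dB.
Output = -18 − 1.6 = -19.6 dBV.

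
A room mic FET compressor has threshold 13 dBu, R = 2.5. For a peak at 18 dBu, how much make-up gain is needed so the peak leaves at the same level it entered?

3 dB

Without make-up, output = threshold + overshoot/2.5 = 13 + 2 = 15 dBu.
Gap to target: 3 dB.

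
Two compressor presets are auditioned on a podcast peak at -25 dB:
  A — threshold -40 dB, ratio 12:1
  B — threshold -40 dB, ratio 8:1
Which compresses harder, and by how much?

A: overshoot 15 dB → output overshoot 1.25 dB → GR 13.75 dB.
B: overshoot 15 dB → output overshoot 1.875 dB → GR 13.125 dB.
A applies 0.625 dB more gain reduction.

A, by 0.625 dB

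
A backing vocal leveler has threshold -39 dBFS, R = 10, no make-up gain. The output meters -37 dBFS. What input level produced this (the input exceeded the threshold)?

The compressed level sits -37 − (-39) = 2 dB over threshold.
Before 10:1 compression the overshoot was 2 × 10 = 20 dB, so input = -39 + 20 = -19 dBFS.

-19 dBFS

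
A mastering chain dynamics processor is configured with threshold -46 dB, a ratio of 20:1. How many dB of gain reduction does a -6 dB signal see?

38 dB

-6 dB exceeds the threshold by 40 dB.
A 20:1 ratio leaves 2 dB of that excess.
GR = overshoot in − overshoot out = 40 − 2 = 38 dB.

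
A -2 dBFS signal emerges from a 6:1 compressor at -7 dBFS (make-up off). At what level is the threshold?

-8 dBFS

Gain reduction = -2 − (-7) = 5 dB; output overshoot = GR / (R − 1) = 5 / 5 = 1 dB.
Threshold = output − output overshoot = -7 − 1 = -8 dBFS.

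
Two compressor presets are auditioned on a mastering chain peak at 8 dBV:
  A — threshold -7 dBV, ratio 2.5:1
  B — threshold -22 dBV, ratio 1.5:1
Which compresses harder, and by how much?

A: 15 dB over, compressed to 6 dB over, so 9 dB of GR.
B: 30 dB over, compressed to 20 dB over, so 10 dB of GR.
B applies 1 dB more gain reduction.

B, by 1 dB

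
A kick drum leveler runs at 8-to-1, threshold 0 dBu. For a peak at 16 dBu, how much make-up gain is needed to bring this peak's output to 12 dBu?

Without make-up, output = threshold + overshoot/8 = 0 + 2 = 2 dBu.
Gap to target: 10 dB.

10 dB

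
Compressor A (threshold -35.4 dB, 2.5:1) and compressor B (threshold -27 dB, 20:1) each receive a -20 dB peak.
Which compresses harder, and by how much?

A, by 2.59 dB

A: GR = 15.4 − 15.4/2.5 = 9.24 dB.
B: GR = 7 − 7/20 = 6.65 dB.
A reduces 2.59 dB more.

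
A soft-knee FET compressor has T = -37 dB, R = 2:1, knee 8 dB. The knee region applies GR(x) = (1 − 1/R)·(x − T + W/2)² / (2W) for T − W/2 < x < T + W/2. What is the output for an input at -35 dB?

x − T + W/2 = -35 − (-37) + 4 = 6.
GR = (1 − 1/2) × 6² / 16 = 0.5 × 36 / 16 = 1.125 dB.
Output = -35 − 1.125 = -36.125 dB.

-36.125 dB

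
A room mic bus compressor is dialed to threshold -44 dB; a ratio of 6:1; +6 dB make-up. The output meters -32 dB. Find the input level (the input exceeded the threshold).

-8 dB

Stripping the +6 dB make-up gives -38 dB at the gain stage.
That's 6 dB above the -44 dB threshold.
Before 6:1 compression the overshoot was 6 × 6 = 36 dB, so input = -44 + 36 = -8 dB.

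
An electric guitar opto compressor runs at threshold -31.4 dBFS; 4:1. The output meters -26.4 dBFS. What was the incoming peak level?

Post-compression overshoot = -26.4 − (-31.4) = 5 dB.
Before 4:1 compression the overshoot was 5 × 4 = 20 dB, so input = -31.4 + 20 = -11.4 dBFS.

-11.4 dBFS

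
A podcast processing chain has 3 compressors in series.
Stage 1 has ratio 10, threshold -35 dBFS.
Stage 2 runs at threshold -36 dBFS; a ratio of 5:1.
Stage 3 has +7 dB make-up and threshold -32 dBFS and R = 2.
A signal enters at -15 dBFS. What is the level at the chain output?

-28.4 dBFS

Stage 1: 20 dB above -35 dBFS, reduced 10:1 to 2 dB above → -33 dBFS.
Stage 2: 3 dB above -36 dBFS, reduced 5:1 to 0.6 dB above → -35.4 dBFS.
Stage 3: -35.4 dBFS is at or below the -32 dBFS threshold — no compression; make-up brings it to -28.4 dBFS.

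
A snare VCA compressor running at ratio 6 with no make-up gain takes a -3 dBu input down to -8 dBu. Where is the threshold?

Let T be the threshold. Output overshoot = (input overshoot)/R, so -8 − T = (-3 − T)/6.
6·(-8 − T) = -3 − T → 5·T = -48 − (-3) = -45.
T = -45/5 = -9 dBu.

-9 dBu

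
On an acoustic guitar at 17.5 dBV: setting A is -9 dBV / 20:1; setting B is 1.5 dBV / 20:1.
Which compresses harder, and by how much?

A, by 9.975 dB

A: 26.5 dB over, compressed to 1.325 dB over, so 25.175 dB of GR.
B: 16 dB over, compressed to 0.8 dB over, so 15.2 dB of GR.
A applies 9.975 dB more gain reduction.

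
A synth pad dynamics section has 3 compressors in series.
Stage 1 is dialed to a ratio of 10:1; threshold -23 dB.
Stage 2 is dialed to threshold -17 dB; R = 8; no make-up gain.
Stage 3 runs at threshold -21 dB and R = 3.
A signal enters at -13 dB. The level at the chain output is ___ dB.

Stage 1: overshoot 10 dB → 10/10 = 1 dB → -22 dB.
Stage 2: -22 dB ≤ -17 dB, so stage 2 doesn't engage; output -22 dB.
Stage 3: -22 dB ≤ -21 dB, so stage 3 doesn't engage; output -22 dB.

-22 dB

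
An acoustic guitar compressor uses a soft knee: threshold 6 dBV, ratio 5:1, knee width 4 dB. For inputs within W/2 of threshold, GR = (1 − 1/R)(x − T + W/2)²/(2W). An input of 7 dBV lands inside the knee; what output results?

6.1 dBV

x − T + W/2 = 7 − 6 + 2 = 3.
GR = (1 − 1/5) × 3² / 8 = 0.8 × 9 / 8 = 0.9 dB.
Output = 7 − 0.9 = 6.1 dBV.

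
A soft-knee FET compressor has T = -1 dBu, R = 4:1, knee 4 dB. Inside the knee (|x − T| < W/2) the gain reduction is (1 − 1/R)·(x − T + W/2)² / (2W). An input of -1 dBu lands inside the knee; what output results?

x − T + W/2 = -1 − (-1) + 2 = 2.
GR = (1 − 1/4) × 2² / 8 = 0.75 × 4 / 8 = 0.375 dB.
Output = -1 − 0.375 = -1.375 dBu.

-1.375 dBu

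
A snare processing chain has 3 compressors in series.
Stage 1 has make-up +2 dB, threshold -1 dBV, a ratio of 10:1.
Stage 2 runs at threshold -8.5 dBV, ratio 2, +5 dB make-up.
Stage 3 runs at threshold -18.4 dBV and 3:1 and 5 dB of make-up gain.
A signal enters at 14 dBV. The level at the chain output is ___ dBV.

-6.6 dBV

Stage 1: overshoot 15 dB → 15/10 = 1.5 dB → 0.5 dBV; +2 dB make-up → 2.5 dBV.
Stage 2: 11 dB above -8.5 dBV, reduced 2:1 to 5.5 dB above → -3 dBV; +5 dB make-up → 2 dBV.
Stage 3: 20.4 dB above -18.4 dBV, reduced 3:1 to 6.8 dB above → -11.6 dBV; +5 dB make-up → -6.6 dBV.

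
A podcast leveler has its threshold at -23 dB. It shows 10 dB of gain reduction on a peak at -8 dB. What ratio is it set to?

Input overshoot = -8 − (-23) = 15 dB.
Output overshoot = 15 − 10 = 5 dB.
Ratio = input overshoot / output overshoot = 15 / 5 = 3.

3:1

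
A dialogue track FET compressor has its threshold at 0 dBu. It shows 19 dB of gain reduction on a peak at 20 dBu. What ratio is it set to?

20:1

Input overshoot = 20 − 0 = 20 dB.
Output overshoot = 20 − 19 = 1 dB.
Ratio = input overshoot / output overshoot = 20 / 1 = 20.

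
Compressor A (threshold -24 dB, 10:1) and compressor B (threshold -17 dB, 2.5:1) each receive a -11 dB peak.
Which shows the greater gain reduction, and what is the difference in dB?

A, by 8.1 dB

A: 13 dB over, compressed to 1.3 dB over, so 11.7 dB of GR.
B: 6 dB over, compressed to 2.4 dB over, so 3.6 dB of GR.
A reduces 8.1 dB more.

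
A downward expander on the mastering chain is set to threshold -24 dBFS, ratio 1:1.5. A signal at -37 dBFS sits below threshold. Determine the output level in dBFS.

-43.5 dBFS

The input is 13 dB below the -24 dBFS threshold.
A 1:1.5 expander multiplies undershoot by 1.5: 13 × 1.5 = 19.5 dB below threshold.
Output = -24 − 19.5 = -43.5 dBFS.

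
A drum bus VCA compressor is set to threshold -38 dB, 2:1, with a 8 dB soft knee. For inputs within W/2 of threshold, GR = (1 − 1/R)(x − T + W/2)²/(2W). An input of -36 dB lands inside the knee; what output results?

x − T + W/2 = -36 − (-38) + 4 = 6.
GR = (1 − 1/2) × 6² / 16 = 0.5 × 36 / 16 = 1.125 dB.
Output = -36 − 1.125 = -37.125 dB.

-37.125 dB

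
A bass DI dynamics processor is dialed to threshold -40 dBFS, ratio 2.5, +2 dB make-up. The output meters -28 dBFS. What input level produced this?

-15 dBFS

Stripping the +2 dB make-up gives -30 dBFS at the gain stage.
The compressed level sits -30 − (-40) = 10 dB over threshold.
Input overshoot = R × output overshoot = 25 dB → input = -40 + 25 = -15 dBFS.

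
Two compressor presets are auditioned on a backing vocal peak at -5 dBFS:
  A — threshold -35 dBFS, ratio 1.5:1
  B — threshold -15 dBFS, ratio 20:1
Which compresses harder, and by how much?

A, by 0.5 dB

A: GR = 30 − 30/1.5 = 10 dB.
B: GR = 10 − 10/20 = 9.5 dB.
A reduces 0.5 dB more.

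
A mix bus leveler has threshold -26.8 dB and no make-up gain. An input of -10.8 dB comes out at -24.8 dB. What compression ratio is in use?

Input overshoot = -10.8 − (-26.8) = 16 dB; output overshoot = -24.8 − (-26.8) = 2 dB.
Ratio = 16 / 2 = 8.

8:1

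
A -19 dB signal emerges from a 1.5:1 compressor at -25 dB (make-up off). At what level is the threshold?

Input is 18 dB above T (since output overshoot × R = input overshoot: (-25 − T)·1.5 = -19 − T gives T = -37 dB).
Check: -37 + (-19 − (-37))/1.5 = -37 + 12 = -25 dB. ✓

-37 dB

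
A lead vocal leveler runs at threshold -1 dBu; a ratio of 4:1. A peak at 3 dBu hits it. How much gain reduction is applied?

3 dB

3 dBu exceeds the threshold by 4 dB.
At 4:1, output sits 4/4 = 1 dB above threshold.
Gain reduction = 4 − 1 = 3 dB.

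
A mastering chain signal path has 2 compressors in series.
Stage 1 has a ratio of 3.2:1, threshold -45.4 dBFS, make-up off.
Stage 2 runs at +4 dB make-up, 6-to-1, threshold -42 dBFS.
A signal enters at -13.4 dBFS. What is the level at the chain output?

-36.9 dBFS

Stage 1: overshoot 32 dB → 32/3.2 = 10 dB → -35.4 dBFS.
Stage 2: -35.4 dBFS is 6.6 dB over -42 dBFS; at 6:1 that becomes 1.1 dB over, giving -40.9 dBFS; +4 dB make-up → -36.9 dBFS.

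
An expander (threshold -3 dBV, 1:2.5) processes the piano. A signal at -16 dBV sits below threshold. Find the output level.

-35.5 dBV

Below threshold, a 1:2.5 expander applies gain = (2.5−1)×(T − x) of attenuation.
(2.5−1) × 13 = 19.5 dB, so output = -16 − 19.5 = -35.5 dBV.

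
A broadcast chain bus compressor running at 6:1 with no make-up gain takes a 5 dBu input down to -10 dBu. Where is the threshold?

-13 dBu

Input is 18 dB above T (since output overshoot × R = input overshoot: (-10 − T)·6 = 5 − T gives T = -13 dBu).
Check: -13 + (5 − (-13))/6 = -13 + 3 = -10 dBu. ✓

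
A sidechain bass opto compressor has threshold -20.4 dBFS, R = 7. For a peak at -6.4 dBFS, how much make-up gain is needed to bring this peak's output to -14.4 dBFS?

Overshoot 14 dB → 14/7 = 2 dB after compression, so the compressed level is -20.4 + 2 = -18.4 dBFS.
Make-up = target − compressed = -14.4 − (-18.4) = 4 dB.

4 dB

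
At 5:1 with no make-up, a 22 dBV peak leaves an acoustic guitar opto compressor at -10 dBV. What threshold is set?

-18 dBV

Let T be the threshold. Output overshoot = (input overshoot)/R, so -10 − T = (22 − T)/5.
5·(-10 − T) = 22 − T → 4·T = -50 − 22 = -72.
T = -72/4 = -18 dBV.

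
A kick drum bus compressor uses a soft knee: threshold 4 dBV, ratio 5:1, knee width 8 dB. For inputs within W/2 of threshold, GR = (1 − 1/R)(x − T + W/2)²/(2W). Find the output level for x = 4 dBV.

3.2 dBV

x − T + W/2 = 4 − 4 + 4 = 4.
GR = (1 − 1/5) × 4² / 16 = 0.8 × 16 / 16 = 0.8 dB.
Output = 4 − 0.8 = 3.2 dBV.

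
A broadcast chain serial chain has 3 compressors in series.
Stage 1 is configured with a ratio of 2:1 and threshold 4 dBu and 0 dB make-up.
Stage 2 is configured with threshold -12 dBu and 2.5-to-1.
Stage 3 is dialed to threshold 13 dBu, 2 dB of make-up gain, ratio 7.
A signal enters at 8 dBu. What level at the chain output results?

Stage 1: 8 dBu is 4 dB over 4 dBu; at 2:1 that becomes 2 dB over, giving 6 dBu.
Stage 2: 6 dBu is 18 dB over -12 dBu; at 2.5:1 that becomes 7.2 dB over, giving -4.8 dBu.
Stage 3: -4.8 dBu ≤ 13 dBu, so stage 3 doesn't engage; make-up brings it to -2.8 dBu.

-2.8 dBu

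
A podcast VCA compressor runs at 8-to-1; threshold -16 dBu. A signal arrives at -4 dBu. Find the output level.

-14.5 dBu

The input is 12 dB above the -16 dBu threshold.
8:1 compression reduces that to 12/8 = 1.5 dB over.
Output = -16 + 1.5 = -14.5 dBu.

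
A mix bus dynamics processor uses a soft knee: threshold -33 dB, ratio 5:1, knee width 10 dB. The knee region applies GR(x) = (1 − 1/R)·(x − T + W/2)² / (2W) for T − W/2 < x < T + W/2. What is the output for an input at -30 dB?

x − T + W/2 = -30 − (-33) + 5 = 8.
GR = (1 − 1/5) × 8² / 20 = 0.8 × 64 / 20 = 2.56 dB.
Output = -30 − 2.56 = -32.56 dB.

-32.56 dB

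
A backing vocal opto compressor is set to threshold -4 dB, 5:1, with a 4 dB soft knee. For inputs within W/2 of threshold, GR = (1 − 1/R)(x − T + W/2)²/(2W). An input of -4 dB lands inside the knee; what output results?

x − T + W/2 = -4 − (-4) + 2 = 2.
GR = (1 − 1/5) × 2² / 8 = 0.8 × 4 / 8 = 0.4 dB.
Output = -4 − 0.4 = -4.4 dB.

-4.4 dB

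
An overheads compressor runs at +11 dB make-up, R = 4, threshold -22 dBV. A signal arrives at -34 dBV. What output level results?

-34 dBV is 12 dB below the -22 dBV threshold, so no gain reduction is applied.
Make-up gain adds 11 dB: -34 + 11 = -23 dBV.

-23 dBV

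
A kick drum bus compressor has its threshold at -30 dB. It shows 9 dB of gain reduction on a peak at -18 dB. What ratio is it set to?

Input overshoot = -18 − (-30) = 12 dB.
Output overshoot = 12 − 9 = 3 dB.
Ratio = input overshoot / output overshoot = 12 / 3 = 4.

4:1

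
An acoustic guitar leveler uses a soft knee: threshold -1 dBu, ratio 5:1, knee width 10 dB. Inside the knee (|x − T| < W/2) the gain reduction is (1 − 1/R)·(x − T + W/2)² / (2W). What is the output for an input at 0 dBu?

-1.44 dBu

x − T + W/2 = 0 − (-1) + 5 = 6.
GR = (1 − 1/5) × 6² / 20 = 0.8 × 36 / 20 = 1.44 dB.
Output = 0 − 1.44 = -1.44 dBu.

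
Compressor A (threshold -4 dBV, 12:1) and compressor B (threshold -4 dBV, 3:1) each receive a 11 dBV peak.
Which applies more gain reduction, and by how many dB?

A: overshoot 15 dB → output overshoot 1.25 dB → GR 13.75 dB.
B: overshoot 15 dB → output overshoot 5 dB → GR 10 dB.
A reduces 3.75 dB more.

A, by 3.75 dB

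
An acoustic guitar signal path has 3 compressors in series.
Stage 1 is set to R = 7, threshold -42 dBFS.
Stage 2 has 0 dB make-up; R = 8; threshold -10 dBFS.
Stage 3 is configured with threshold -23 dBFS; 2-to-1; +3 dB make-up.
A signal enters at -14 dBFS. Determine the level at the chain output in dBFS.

-35 dBFS

Stage 1: overshoot 28 dB → 28/7 = 4 dB → -38 dBFS.
Stage 2: -38 dBFS ≤ -10 dBFS, so stage 2 doesn't engage; output -38 dBFS.
Stage 3: -38 dBFS ≤ -23 dBFS, so stage 3 doesn't engage; make-up brings it to -35 dBFS.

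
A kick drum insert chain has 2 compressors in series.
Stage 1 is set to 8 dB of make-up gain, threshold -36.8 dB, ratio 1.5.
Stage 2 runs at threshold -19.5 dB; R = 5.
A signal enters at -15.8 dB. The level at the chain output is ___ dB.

-18.56 dB

Stage 1: overshoot 21 dB → 21/1.5 = 14 dB → -22.8 dB; +8 dB make-up → -14.8 dB.
Stage 2: overshoot 4.7 dB → 4.7/5 = 0.94 dB → -18.56 dB.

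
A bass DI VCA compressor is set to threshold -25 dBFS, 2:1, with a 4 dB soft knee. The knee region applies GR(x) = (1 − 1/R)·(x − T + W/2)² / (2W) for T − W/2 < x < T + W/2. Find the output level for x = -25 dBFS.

-25.25 dBFS

x − T + W/2 = -25 − (-25) + 2 = 2.
GR = (1 − 1/2) × 2² / 8 = 0.5 × 4 / 8 = 0.25 dB.
Output = -25 − 0.25 = -25.25 dBFS.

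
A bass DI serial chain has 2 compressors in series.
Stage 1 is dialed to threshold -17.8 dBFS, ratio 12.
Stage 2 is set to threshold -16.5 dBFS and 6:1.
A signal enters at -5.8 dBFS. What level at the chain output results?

-16.8 dBFS

Stage 1: -5.8 dBFS is 12 dB over -17.8 dBFS; at 12:1 that becomes 1 dB over, giving -16.8 dBFS.
Stage 2: -16.8 dBFS is at or below the -16.5 dBFS threshold — no compression; output -16.8 dBFS.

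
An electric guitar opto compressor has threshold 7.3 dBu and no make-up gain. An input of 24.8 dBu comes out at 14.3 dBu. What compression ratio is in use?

2.5:1

Input overshoot = 24.8 − 7.3 = 17.5 dB; output overshoot = 14.3 − 7.3 = 7 dB.
Ratio = 17.5 / 7 = 2.5.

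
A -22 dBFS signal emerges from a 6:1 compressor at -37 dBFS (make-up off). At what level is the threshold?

-40 dBFS

Input is 18 dB above T (since output overshoot × R = input overshoot: (-37 − T)·6 = -22 − T gives T = -40 dBFS).
Check: -40 + (-22 − (-40))/6 = -40 + 3 = -37 dBFS. ✓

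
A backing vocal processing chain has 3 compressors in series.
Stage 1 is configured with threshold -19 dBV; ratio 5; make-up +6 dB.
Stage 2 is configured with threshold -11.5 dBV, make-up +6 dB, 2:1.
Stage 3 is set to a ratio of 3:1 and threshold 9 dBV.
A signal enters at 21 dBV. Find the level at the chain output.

Stage 1: 21 dBV is 40 dB over -19 dBV; at 5:1 that becomes 8 dB over, giving -11 dBV; +6 dB make-up → -5 dBV.
Stage 2: -5 dBV is 6.5 dB over -11.5 dBV; at 2:1 that becomes 3.25 dB over, giving -8.25 dBV; +6 dB make-up → -2.25 dBV.
Stage 3: -2.25 dBV is at or below the 9 dBV threshold — no compression; output -2.25 dBV.

-2.25 dBV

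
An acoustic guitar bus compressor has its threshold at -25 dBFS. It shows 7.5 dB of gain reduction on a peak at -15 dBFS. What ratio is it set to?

Input overshoot = -15 − (-25) = 10 dB.
Output overshoot = 10 − 7.5 = 2.5 dB.
Ratio = input overshoot / output overshoot = 10 / 2.5 = 4.

4:1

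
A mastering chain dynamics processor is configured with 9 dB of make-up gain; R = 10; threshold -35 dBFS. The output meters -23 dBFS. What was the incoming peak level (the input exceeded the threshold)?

-5 dBFS

Before make-up, the level was -23 − 9 = -32 dBFS.
Post-compression overshoot = -32 − (-35) = 3 dB.
Input overshoot = R × output overshoot = 30 dB → input = -35 + 30 = -5 dBFS.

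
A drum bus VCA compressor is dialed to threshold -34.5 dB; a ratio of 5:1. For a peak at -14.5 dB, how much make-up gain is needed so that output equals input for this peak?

16 dB

Without make-up, output = threshold + overshoot/5 = -34.5 + 4 = -30.5 dB.
Gap to target: 16 dB.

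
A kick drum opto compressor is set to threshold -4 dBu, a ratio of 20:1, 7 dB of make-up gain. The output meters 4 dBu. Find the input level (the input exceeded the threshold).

16 dBu

Before make-up, the level was 4 − 7 = -3 dBu.
Post-compression overshoot = -3 − (-4) = 1 dB.
Undo the ratio: input overshoot = 1 × 20 = 20 dB, giving input = 16 dBu.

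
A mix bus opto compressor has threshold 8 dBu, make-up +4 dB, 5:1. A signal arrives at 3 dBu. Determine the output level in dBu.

7 dBu

3 dBu is 5 dB below the 8 dBu threshold, so no gain reduction is applied.
Make-up gain adds 4 dB: 3 + 4 = 7 dBu.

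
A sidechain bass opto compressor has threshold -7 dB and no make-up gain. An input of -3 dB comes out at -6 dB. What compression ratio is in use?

4:1

Input overshoot = -3 − (-7) = 4 dB; output overshoot = -6 − (-7) = 1 dB.
Ratio = 4 / 1 = 4.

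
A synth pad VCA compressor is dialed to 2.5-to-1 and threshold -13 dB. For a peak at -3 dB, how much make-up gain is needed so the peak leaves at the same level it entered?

6 dB

The peak compresses to -13 + 10/2.5 = -9 dB.
To reach -3 dB requires -3 − (-9) = 6 dB of make-up.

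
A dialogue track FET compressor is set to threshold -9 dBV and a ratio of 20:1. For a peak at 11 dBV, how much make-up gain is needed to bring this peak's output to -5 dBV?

Overshoot 20 dB → 20/20 = 1 dB after compression, so the compressed level is -9 + 1 = -8 dBV.
Make-up = target − compressed = -5 − (-8) = 3 dB.

3 dB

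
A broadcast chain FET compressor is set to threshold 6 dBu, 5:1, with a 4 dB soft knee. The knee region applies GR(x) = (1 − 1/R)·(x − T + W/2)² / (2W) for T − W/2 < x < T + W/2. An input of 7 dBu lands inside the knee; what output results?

x − T + W/2 = 7 − 6 + 2 = 3.
GR = (1 − 1/5) × 3² / 8 = 0.8 × 9 / 8 = 0.9 dB.
Output = 7 − 0.9 = 6.1 dBu.

6.1 dBu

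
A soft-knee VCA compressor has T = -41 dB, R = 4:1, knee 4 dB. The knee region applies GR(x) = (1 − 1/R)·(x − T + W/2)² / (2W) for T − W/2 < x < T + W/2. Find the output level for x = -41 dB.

-41.375 dB

x − T + W/2 = -41 − (-41) + 2 = 2.
GR = (1 − 1/4) × 2² / 8 = 0.75 × 4 / 8 = 0.375 dB.
Output = -41 − 0.375 = -41.375 dB.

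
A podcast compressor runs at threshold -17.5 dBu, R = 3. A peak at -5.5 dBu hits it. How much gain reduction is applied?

8 dB

Overshoot = -5.5 − (-17.5) = 12 dB.
After 3:1 compression the overshoot becomes 12/3 = 4 dB.
GR = overshoot in − overshoot out = 12 − 4 = 8 dB.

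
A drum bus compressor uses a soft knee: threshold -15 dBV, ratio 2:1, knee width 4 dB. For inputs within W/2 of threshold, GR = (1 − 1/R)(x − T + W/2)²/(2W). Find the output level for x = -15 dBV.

-15.25 dBV

x − T + W/2 = -15 − (-15) + 2 = 2.
GR = (1 − 1/2) × 2² / 8 = 0.5 × 4 / 8 = 0.25 dB.
Output = -15 − 0.25 = -15.25 dBV.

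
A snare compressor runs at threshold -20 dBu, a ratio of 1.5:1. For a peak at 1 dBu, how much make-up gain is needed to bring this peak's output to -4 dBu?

2 dB

The peak compresses to -20 + 21/1.5 = -6 dBu.
To reach -4 dBu requires -4 − (-6) = 2 dB of make-up.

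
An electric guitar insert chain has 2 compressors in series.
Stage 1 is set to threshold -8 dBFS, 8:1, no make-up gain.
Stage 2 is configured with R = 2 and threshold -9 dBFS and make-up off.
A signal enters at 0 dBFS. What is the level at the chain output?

Stage 1: 0 dBFS is 8 dB over -8 dBFS; at 8:1 that becomes 1 dB over, giving -7 dBFS.
Stage 2: -7 dBFS is 2 dB over -9 dBFS; at 2:1 that becomes 1 dB over, giving -8 dBFS.

-8 dBFS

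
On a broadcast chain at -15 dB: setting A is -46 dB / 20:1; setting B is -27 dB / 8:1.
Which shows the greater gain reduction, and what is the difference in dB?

A: overshoot 31 dB → output overshoot 1.55 dB → GR 29.45 dB.
B: overshoot 12 dB → output overshoot 1.5 dB → GR 10.5 dB.
A reduces 18.95 dB more.

A, by 18.95 dB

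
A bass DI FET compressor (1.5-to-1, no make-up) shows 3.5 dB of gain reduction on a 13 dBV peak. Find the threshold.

Input is 10.5 dB above T (since output overshoot × R = input overshoot: (9.5 − T)·1.5 = 13 − T gives T = 2.5 dBV).
Check: 2.5 + (13 − 2.5)/1.5 = 2.5 + 7 = 9.5 dBV. ✓

2.5 dBV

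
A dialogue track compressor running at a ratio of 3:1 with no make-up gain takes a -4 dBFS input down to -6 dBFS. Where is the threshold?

Let T be the threshold. Output overshoot = (input overshoot)/R, so -6 − T = (-4 − T)/3.
3·(-6 − T) = -4 − T → 2·T = -18 − (-4) = -14.
T = -14/2 = -7 dBFS.

-7 dBFS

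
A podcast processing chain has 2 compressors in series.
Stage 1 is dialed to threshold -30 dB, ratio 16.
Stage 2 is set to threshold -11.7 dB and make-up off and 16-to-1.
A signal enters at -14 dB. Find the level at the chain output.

-29 dB

Stage 1: -14 dB is 16 dB over -30 dB; at 16:1 that becomes 1 dB over, giving -29 dB.
Stage 2: -29 dB ≤ -11.7 dB, so stage 2 doesn't engage; output -29 dB.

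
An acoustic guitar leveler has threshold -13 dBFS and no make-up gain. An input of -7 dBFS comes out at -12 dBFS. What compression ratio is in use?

6:1

Input overshoot = -7 − (-13) = 6 dB; output overshoot = -12 − (-13) = 1 dB.
Ratio = 6 / 1 = 6.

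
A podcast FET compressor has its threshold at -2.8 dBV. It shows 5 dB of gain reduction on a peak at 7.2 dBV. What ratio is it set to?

2:1

Input overshoot = 7.2 − (-2.8) = 10 dB.
Output overshoot = 10 − 5 = 5 dB.
Ratio = input overshoot / output overshoot = 10 / 5 = 2.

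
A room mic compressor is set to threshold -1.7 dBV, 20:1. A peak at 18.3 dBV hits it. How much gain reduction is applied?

19 dB

The signal is 20 dB above threshold.
At 20:1, output sits 20/20 = 1 dB above threshold.
GR = overshoot in − overshoot out = 20 − 1 = 19 dB.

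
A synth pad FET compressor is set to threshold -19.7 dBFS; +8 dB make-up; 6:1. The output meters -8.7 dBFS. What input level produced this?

-1.7 dBFS

Remove make-up: -8.7 − 8 = -16.7 dBFS.
Post-compression overshoot = -16.7 − (-19.7) = 3 dB.
Undo the ratio: input overshoot = 3 × 6 = 18 dB, giving input = -1.7 dBFS.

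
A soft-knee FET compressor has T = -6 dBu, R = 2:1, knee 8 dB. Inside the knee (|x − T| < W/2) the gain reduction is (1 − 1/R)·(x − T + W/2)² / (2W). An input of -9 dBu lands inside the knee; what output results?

-9.03125 dBu

x − T + W/2 = -9 − (-6) + 4 = 1.
GR = (1 − 1/2) × 1² / 16 = 0.5 × 1 / 16 = 0.03125 dB.
Output = -9 − 0.03125 = -9.03125 dBu.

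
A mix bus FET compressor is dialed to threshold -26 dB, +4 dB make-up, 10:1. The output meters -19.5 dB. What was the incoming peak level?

Before make-up, the level was -19.5 − 4 = -23.5 dB.
Post-compression overshoot = -23.5 − (-26) = 2.5 dB.
Undo the ratio: input overshoot = 2.5 × 10 = 25 dB, giving input = -1 dB.

-1 dB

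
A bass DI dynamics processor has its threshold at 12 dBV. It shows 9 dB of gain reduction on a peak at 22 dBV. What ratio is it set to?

Input overshoot = 22 − 12 = 10 dB.
Output overshoot = 10 − 9 = 1 dB.
Ratio = input overshoot / output overshoot = 10 / 1 = 10.

10:1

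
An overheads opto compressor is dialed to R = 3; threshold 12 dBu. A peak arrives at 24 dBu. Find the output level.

16 dBu

24 dBu sits 12 dB over threshold.
The 12 dB excess becomes 4 dB after 3:1 reduction.
So the level is 12 + 4 = 16 dBu.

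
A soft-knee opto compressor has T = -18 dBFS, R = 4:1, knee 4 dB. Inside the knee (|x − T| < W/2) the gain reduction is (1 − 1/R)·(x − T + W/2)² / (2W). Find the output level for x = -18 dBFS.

-18.375 dBFS

x − T + W/2 = -18 − (-18) + 2 = 2.
GR = (1 − 1/4) × 2² / 8 = 0.75 × 4 / 8 = 0.375 dB.
Output = -18 − 0.375 = -18.375 dBFS.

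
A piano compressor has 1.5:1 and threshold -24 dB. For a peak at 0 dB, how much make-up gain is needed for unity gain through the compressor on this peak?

Overshoot 24 dB → 24/1.5 = 16 dB after compression, so the compressed level is -24 + 16 = -8 dB.
Make-up = target − compressed = 0 − (-8) = 8 dB.

8 dB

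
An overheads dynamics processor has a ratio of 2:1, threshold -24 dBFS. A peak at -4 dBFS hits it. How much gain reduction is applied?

10 dB

Overshoot = -4 − (-24) = 20 dB.
At 2:1, output sits 20/2 = 10 dB above threshold.
So the signal is attenuated by 20 − 10 = 10 dB.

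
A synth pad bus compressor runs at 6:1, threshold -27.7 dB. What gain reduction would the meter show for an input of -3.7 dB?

20 dB

The signal is 24 dB above threshold.
A 6:1 ratio leaves 4 dB of that excess.
So the signal is attenuated by 24 − 4 = 20 dB.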